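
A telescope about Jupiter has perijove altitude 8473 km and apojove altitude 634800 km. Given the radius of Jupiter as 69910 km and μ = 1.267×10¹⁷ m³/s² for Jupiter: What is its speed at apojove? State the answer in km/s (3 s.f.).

r_p = 69910 + 8473 = 78383 km = 7.8383×10⁷ m.
r_a = 69910 + 634800 = 704710 km = 7.0471×10⁸ m.
Semi-major axis a = (r_p + r_a)/2 = 3.9155×10⁵ km = 3.915×10⁸ m.
Vis-viva: v² = μ(2/r − 1/a) = 1.267×10¹⁷ × (2.838×10⁻⁹ − 2.554×10⁻⁹) = 3.599×10⁷ m²/s².
v = 5999 m/s = 5.999 km/s.

v ≈ 6.00 km/s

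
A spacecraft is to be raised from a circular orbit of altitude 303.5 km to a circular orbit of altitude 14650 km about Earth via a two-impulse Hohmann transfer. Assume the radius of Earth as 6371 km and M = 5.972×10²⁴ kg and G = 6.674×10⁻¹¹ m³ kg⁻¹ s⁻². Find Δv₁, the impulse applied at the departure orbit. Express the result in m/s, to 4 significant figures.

μ = GM = 6.674×10⁻¹¹ × 5.972×10²⁴ = 3.986×10¹⁴ m³/s².
r₁ = 6371 + 303.5 = 6674.5 km = 6.6745×10⁶ m.
r₂ = 6371 + 14650 = 21021 km = 2.1021×10⁷ m.
Transfer ellipse a_t = (r₁ + r₂)/2 = 1.385×10⁷ m.
At r₁: circular v_c1 = √(μ/r₁) = 7728 m/s; transfer-perigee v_p = √[μ(2/r₁ − 1/a_t)] = 9521 m/s.
Δv₁ = v_p − v_c1 = 1793 m/s.

Δv ≈ 1793 m/s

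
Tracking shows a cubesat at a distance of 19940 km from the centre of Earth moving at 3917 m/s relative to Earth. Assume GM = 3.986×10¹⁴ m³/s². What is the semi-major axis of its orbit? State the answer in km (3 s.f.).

a ≈ 16200 km

r = 1.994×10⁷ m.
Vis-viva rearranged: 1/a = 2/r − v²/μ = 1.003×10⁻⁷ − 3.849×10⁻⁸ = 6.181×10⁻⁸ m⁻¹.
a = 1.618×10⁷ m = 16179 km.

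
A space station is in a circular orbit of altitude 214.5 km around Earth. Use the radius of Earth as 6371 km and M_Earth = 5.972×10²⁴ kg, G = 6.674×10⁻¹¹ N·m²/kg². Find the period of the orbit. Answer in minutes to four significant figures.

T ≈ 88.65 minutes

μ = GM = 6.674×10⁻¹¹ × 5.972×10²⁴ = 3.986×10¹⁴ m³/s².
r = 6371 + 214.5 = 6585.5 km = 6.5855×10⁶ m.
Kepler's third law: T = 2π√(r³/μ) = 2π√((6.586×10⁶)³ / 3.986×10¹⁴).
r³/μ = 7.166×10⁵ s², so T = 2π × 8.465×10² = 5.319×10³ s.
Converting: 5.319×10³ s ÷ 60.00 = 88.65 minutes.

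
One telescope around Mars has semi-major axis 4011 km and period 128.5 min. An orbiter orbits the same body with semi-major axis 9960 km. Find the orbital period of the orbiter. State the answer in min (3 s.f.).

Kepler's third law: T² ∝ a³, so T₂ = T₁ (a₂/a₁)^(3/2).
a₂/a₁ = 2.483, (a₂/a₁)^(3/2) = 3.913.
T₂ = 128.5 × 3.913 = 502.8 min.

T₂ ≈ 503 min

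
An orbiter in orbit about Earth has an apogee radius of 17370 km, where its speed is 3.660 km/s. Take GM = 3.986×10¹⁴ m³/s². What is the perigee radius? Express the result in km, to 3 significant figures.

r_a = 1.737×10⁷ m.
Specific energy ε = v²/2 − μ/r = -1.625×10⁷ J/kg, so a = −μ/(2ε) = 1.226×10⁷ m.
The apsides satisfy r_p + r_a = 2a, so the perigee radius is 2a − r_a = 7.160×10⁶ m = 7159.5 km.

perigee radius ≈ 7160 km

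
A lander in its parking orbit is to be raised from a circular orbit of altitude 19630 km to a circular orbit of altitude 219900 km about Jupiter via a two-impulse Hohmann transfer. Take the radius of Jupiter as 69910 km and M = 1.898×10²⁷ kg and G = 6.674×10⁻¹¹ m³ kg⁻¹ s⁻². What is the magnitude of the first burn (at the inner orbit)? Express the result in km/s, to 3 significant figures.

Δv ≈ 8.88 km/s

μ = GM = 6.674×10⁻¹¹ × 1.898×10²⁷ = 1.267×10¹⁷ m³/s².
r₁ = 69910 + 19630 = 89540 km = 8.9540×10⁷ m.
r₂ = 69910 + 219900 = 289810 km = 2.8981×10⁸ m.
Transfer ellipse a_t = (r₁ + r₂)/2 = 1.897×10⁸ m.
At r₁: circular v_c1 = √(μ/r₁) = 37610 m/s; transfer-perijove v_p = √[μ(2/r₁ − 1/a_t)] = 46490 m/s.
Δv₁ = v_p − v_c1 = 8880 m/s.
= 8.880 km/s.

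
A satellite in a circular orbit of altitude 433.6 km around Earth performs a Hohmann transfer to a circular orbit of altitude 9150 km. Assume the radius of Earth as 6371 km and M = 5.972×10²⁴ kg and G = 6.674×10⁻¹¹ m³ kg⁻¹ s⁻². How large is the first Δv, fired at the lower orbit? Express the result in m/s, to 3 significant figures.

μ = GM = 6.674×10⁻¹¹ × 5.972×10²⁴ = 3.986×10¹⁴ m³/s².
r₁ = 6371 + 433.6 = 6804.6 km = 6.8046×10⁶ m.
r₂ = 6371 + 9150 = 15521 km = 1.5521×10⁷ m.
Transfer ellipse a_t = (r₁ + r₂)/2 = 1.116×10⁷ m.
At r₁: circular v_c1 = √(μ/r₁) = 7653 m/s; transfer-perigee v_p = √[μ(2/r₁ − 1/a_t)] = 9025 m/s.
Δv₁ = v_p − v_c1 = 1371 m/s.

Δv ≈ 1370 m/s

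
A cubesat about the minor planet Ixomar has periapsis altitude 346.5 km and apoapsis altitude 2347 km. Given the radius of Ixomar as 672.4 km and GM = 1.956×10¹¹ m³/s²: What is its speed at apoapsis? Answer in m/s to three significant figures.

r_p = 672.4 + 346.5 = 1018.9 km = 1.0189×10⁶ m.
r_a = 672.4 + 2347 = 3019.4 km = 3.0194×10⁶ m.
Semi-major axis a = (r_p + r_a)/2 = 2019.2 km = 2.019×10⁶ m.
Vis-viva: v² = μ(2/r − 1/a) = 1.956×10¹¹ × (6.624×10⁻⁷ − 4.953×10⁻⁷) = 3.269×10⁴ m²/s².
v = 180.8 m/s.

v ≈ 181 m/s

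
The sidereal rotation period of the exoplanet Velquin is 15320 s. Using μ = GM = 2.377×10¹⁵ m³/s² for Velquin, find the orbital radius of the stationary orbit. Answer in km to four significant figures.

A synchronous orbit has period T, so by Kepler's third law a = (μT²/4π²)^(1/3).
μT²/4π² = 2.377×10¹⁵ × (1.532×10⁴)² / 39.48 = 1.413×10²² m³.
a = 2.418×10⁷ m = 24177 km.

r_sync ≈ 24180 km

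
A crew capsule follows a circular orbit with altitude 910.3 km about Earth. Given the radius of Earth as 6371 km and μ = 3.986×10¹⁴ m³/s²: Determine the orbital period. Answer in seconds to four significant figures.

T ≈ 6183 seconds

r = 6371 + 910.3 = 7281.3 km = 7.2813×10⁶ m.
Kepler's third law: T = 2π√(r³/μ) = 2π√((7.281×10⁶)³ / 3.986×10¹⁴).
r³/μ = 9.685×10⁵ s², so T = 2π × 9.841×10² = 6.183×10³ s.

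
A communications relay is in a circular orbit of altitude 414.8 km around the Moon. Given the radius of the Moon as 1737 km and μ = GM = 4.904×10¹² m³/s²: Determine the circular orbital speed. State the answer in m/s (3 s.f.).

r = 1737 + 414.8 = 2151.8 km = 2.1518×10⁶ m.
For a circular orbit v = √(μ/r) = √(4.904×10¹² / 2.152×10⁶) = √(2.279×10⁶) = 1510 m/s.

v ≈ 1510 m/s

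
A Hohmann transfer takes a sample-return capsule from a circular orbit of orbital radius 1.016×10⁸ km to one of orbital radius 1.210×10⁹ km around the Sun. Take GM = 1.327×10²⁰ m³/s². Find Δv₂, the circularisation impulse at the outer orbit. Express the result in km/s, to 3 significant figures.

r₁ = 1.016×10⁸ km = 1.016×10¹¹ m.
r₂ = 1.210×10⁹ km = 1.210×10¹² m.
Transfer ellipse a_t = (r₁ + r₂)/2 = 6.558×10¹¹ m.
At r₁: circular v_c1 = √(μ/r₁) = 36140 m/s; transfer-perihelion v_p = √[μ(2/r₁ − 1/a_t)] = 49090 m/s.
At r₂: circular v_c2 = √(μ/r₂) = 10470 m/s; transfer-aphelion v_a = √[μ(2/r₂ − 1/a_t)] = 4122 m/s.
Δv₂ = v_c2 − v_a = 6350 m/s.
= 6.350 km/s.

Δv ≈ 6.35 km/s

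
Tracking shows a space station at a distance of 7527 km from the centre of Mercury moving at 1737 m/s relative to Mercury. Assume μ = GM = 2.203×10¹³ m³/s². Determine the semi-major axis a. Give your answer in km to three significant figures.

a ≈ 7770 km

r = 7.527×10⁶ m.
Vis-viva rearranged: 1/a = 2/r − v²/μ = 2.657×10⁻⁷ − 1.370×10⁻⁷ = 1.288×10⁻⁷ m⁻¹.
a = 7.767×10⁶ m = 7766.8 km.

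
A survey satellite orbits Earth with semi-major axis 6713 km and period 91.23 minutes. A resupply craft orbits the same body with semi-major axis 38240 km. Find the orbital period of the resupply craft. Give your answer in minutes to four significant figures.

T₂ ≈ 1240 minutes

Kepler's third law: T² ∝ a³, so T₂ = T₁ (a₂/a₁)^(3/2).
a₂/a₁ = 5.696, (a₂/a₁)^(3/2) = 13.60.
T₂ = 91.23 × 13.60 = 1240 minutes.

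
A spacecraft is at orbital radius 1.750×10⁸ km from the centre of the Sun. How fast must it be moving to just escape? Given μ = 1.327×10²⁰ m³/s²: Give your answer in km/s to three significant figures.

v_esc ≈ 38.9 km/s

r = 1.750×10⁸ km = 1.750×10¹¹ m.
Escape speed v_esc = √(2μ/r) = √(2 × 1.327×10²⁰ / 1.750×10¹¹) = √(1.517×10⁹) = 38940 m/s.
= 38.94 km/s.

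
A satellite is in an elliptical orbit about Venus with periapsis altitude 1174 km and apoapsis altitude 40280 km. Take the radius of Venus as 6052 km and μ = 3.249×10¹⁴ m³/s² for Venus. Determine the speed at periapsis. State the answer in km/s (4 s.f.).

v ≈ 8.820 km/s

r_p = 6052 + 1174 = 7226.0 km = 7.2260×10⁶ m.
r_a = 6052 + 40280 = 46332 km = 4.6332×10⁷ m.
Semi-major axis a = (r_p + r_a)/2 = 26779 km = 2.678×10⁷ m.
Vis-viva: v² = μ(2/r − 1/a) = 3.249×10¹⁴ × (2.768×10⁻⁷ − 3.734×10⁻⁸) = 7.779×10⁷ m²/s².
v = 8820 m/s = 8.820 km/s.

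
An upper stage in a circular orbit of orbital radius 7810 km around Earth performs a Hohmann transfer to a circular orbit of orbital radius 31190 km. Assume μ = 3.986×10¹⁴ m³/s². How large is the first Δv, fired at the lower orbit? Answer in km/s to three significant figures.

r₁ = 7810 km = 7.810×10⁶ m.
r₂ = 31190 km = 3.119×10⁷ m.
Transfer ellipse a_t = (r₁ + r₂)/2 = 1.950×10⁷ m.
At r₁: circular v_c1 = √(μ/r₁) = 7144 m/s; transfer-perigee v_p = √[μ(2/r₁ − 1/a_t)] = 9035 m/s.
Δv₁ = v_p − v_c1 = 1891 m/s.
= 1.891 km/s.

Δv ≈ 1.89 km/s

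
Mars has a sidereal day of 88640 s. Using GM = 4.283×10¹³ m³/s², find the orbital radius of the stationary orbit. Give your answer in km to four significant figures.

A synchronous orbit has period T, so by Kepler's third law a = (μT²/4π²)^(1/3).
μT²/4π² = 4.283×10¹³ × (8.864×10⁴)² / 39.48 = 8.524×10²¹ m³.
a = 2.043×10⁷ m = 20428 km.

r_sync ≈ 20430 km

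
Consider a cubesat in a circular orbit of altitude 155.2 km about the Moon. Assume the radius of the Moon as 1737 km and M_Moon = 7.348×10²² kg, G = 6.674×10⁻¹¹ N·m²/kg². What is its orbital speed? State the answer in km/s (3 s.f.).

μ = GM = 6.674×10⁻¹¹ × 7.348×10²² = 4.904×10¹² m³/s².
r = 1737 + 155.2 = 1892.2 km = 1.8922×10⁶ m.
For a circular orbit v = √(μ/r) = √(4.904×10¹² / 1.892×10⁶) = √(2.592×10⁶) = 1610 m/s.
That is 1.610 km/s.

v ≈ 1.61 km/s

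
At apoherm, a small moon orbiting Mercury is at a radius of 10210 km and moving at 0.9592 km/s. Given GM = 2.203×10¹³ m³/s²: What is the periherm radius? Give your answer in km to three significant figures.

periherm radius ≈ 2770 km

r_a = 1.021×10⁷ m.
Specific energy ε = v²/2 − μ/r = -1.698×10⁶ J/kg, so a = −μ/(2ε) = 6.488×10⁶ m.
The apsides satisfy r_p + r_a = 2a, so the periherm radius is 2a − r_a = 2.767×10⁶ m = 2766.7 km.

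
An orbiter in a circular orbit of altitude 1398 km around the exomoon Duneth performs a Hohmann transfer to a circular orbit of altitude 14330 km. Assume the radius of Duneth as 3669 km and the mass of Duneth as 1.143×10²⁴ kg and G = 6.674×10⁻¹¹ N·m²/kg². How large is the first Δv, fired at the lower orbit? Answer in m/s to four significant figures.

Δv ≈ 967.2 m/s

μ = GM = 6.674×10⁻¹¹ × 1.143×10²⁴ = 7.628×10¹³ m³/s².
r₁ = 3669 + 1398 = 5067.0 km = 5.0670×10⁶ m.
r₂ = 3669 + 14330 = 17999 km = 1.7999×10⁷ m.
Transfer ellipse a_t = (r₁ + r₂)/2 = 1.153×10⁷ m.
At r₁: circular v_c1 = √(μ/r₁) = 3880 m/s; transfer-periapsis v_p = √[μ(2/r₁ − 1/a_t)] = 4847 m/s.
Δv₁ = v_p − v_c1 = 967.2 m/s.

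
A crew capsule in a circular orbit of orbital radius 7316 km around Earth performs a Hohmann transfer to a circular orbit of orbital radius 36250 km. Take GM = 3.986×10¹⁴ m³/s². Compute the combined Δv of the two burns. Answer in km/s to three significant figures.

r₁ = 7316 km = 7.316×10⁶ m.
r₂ = 36250 km = 3.625×10⁷ m.
Transfer ellipse a_t = (r₁ + r₂)/2 = 2.178×10⁷ m.
At r₁: circular v_c1 = √(μ/r₁) = 7381 m/s; transfer-perigee v_p = √[μ(2/r₁ − 1/a_t)] = 9522 m/s.
Δv₁ = v_p − v_c1 = 2141 m/s.
At r₂: circular v_c2 = √(μ/r₂) = 3316 m/s; transfer-apogee v_a = √[μ(2/r₂ − 1/a_t)] = 1922 m/s.
Δv₂ = v_c2 − v_a = 1394 m/s.
Total Δv = Δv₁ + Δv₂ = 3535 m/s = 3.535 km/s.

Δv_total ≈ 3.53 km/s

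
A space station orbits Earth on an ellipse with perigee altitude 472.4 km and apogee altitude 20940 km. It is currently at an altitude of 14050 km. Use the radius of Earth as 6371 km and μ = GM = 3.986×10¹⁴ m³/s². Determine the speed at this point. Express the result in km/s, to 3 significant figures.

r_p = 6371 + 472.4 = 6843.4 km = 6.8434×10⁶ m.
r_a = 6371 + 20940 = 27311 km = 2.7311×10⁷ m.
r = 6371 + 14050 = 20421 km = 2.042×10⁷ m.
Semi-major axis a = (r_p + r_a)/2 = 17077 km = 1.708×10⁷ m.
Vis-viva: v² = μ(2/r − 1/a) = 3.986×10¹⁴ × (9.794×10⁻⁸ − 5.856×10⁻⁸) = 1.570×10⁷ m²/s².
v = 3962 m/s = 3.962 km/s.

v ≈ 3.96 km/s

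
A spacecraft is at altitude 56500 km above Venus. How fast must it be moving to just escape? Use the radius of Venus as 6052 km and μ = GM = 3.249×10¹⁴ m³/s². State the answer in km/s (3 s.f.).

v_esc ≈ 3.22 km/s

r = 6052 + 56500 = 62552 km = 6.2552×10⁷ m.
Escape speed v_esc = √(2μ/r) = √(2 × 3.249×10¹⁴ / 6.255×10⁷) = √(1.039×10⁷) = 3223 m/s.
= 3.223 km/s.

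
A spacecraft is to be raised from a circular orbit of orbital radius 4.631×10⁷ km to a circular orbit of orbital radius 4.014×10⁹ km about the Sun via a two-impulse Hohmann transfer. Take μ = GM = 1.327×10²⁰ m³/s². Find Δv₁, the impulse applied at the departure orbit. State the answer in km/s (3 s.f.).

r₁ = 4.631×10⁷ km = 4.631×10¹⁰ m.
r₂ = 4.014×10⁹ km = 4.014×10¹² m.
Transfer ellipse a_t = (r₁ + r₂)/2 = 2.030×10¹² m.
At r₁: circular v_c1 = √(μ/r₁) = 53530 m/s; transfer-perihelion v_p = √[μ(2/r₁ − 1/a_t)] = 75270 m/s.
Δv₁ = v_p − v_c1 = 21740 m/s.
= 21.74 km/s.

Δv ≈ 21.7 km/s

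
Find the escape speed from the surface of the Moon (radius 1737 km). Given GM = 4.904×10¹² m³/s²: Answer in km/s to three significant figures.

v_esc ≈ 2.38 km/s

r = R = 1.737×10⁶ m.
Escape speed v_esc = √(2μ/r) = √(2 × 4.904×10¹² / 1.737×10⁶) = √(5.647×10⁶) = 2376 m/s.
= 2.376 km/s.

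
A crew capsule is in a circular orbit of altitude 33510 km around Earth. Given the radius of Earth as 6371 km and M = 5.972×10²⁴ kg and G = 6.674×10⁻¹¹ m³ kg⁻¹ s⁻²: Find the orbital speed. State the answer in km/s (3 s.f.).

μ = GM = 6.674×10⁻¹¹ × 5.972×10²⁴ = 3.986×10¹⁴ m³/s².
r = 6371 + 33510 = 39881 km = 3.9881×10⁷ m.
For a circular orbit v = √(μ/r) = √(3.986×10¹⁴ / 3.988×10⁷) = √(9.994×10⁶) = 3161 m/s.
That is 3.161 km/s.

v ≈ 3.16 km/s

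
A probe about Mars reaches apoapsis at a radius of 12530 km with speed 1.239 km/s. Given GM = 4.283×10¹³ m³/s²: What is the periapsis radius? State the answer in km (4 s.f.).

periapsis radius ≈ 3628 km

r_a = 1.253×10⁷ m.
Specific energy ε = v²/2 − μ/r = -2.651×10⁶ J/kg, so a = −μ/(2ε) = 8.079×10⁶ m.
The apsides satisfy r_p + r_a = 2a, so the periapsis radius is 2a − r_a = 3.628×10⁶ m = 3628.4 km.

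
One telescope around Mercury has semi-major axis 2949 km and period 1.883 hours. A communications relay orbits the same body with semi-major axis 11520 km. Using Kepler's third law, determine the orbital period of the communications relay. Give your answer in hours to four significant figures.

Kepler's third law: T² ∝ a³, so T₂ = T₁ (a₂/a₁)^(3/2).
a₂/a₁ = 3.906, (a₂/a₁)^(3/2) = 7.721.
T₂ = 1.883 × 7.721 = 14.54 hours.

T₂ ≈ 14.54 hours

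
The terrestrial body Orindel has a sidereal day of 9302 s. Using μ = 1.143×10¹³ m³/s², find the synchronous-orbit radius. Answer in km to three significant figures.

r_sync ≈ 2930 km

A synchronous orbit has period T, so by Kepler's third law a = (μT²/4π²)^(1/3).
μT²/4π² = 1.143×10¹³ × (9.302×10³)² / 39.48 = 2.505×10¹⁹ m³.
a = 2.926×10⁶ m = 2926.0 km.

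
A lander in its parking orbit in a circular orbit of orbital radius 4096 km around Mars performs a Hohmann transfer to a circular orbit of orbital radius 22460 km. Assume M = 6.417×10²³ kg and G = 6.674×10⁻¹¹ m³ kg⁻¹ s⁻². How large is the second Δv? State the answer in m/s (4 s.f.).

Δv ≈ 613.9 m/s

μ = GM = 6.674×10⁻¹¹ × 6.417×10²³ = 4.283×10¹³ m³/s².
r₁ = 4096 km = 4.096×10⁶ m.
r₂ = 22460 km = 2.246×10⁷ m.
Transfer ellipse a_t = (r₁ + r₂)/2 = 1.328×10⁷ m.
At r₁: circular v_c1 = √(μ/r₁) = 3234 m/s; transfer-periapsis v_p = √[μ(2/r₁ − 1/a_t)] = 4206 m/s.
At r₂: circular v_c2 = √(μ/r₂) = 1381 m/s; transfer-apoapsis v_a = √[μ(2/r₂ − 1/a_t)] = 767.0 m/s.
Δv₂ = v_c2 − v_a = 613.9 m/s.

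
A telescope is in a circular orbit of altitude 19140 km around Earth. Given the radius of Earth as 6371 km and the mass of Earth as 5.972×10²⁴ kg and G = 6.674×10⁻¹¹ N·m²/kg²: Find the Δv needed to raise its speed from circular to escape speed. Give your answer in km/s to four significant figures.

Δv ≈ 1.637 km/s

μ = GM = 6.674×10⁻¹¹ × 5.972×10²⁴ = 3.986×10¹⁴ m³/s².
r = 6371 + 19140 = 25511 km = 2.5511×10⁷ m.
Circular speed v_c = √(μ/r) = 3953 m/s.
Escape speed v_esc = √(2μ/r) = √2 × v_c = 5590 m/s.
Δv = v_esc − v_c = 1637 m/s = 1.637 km/s.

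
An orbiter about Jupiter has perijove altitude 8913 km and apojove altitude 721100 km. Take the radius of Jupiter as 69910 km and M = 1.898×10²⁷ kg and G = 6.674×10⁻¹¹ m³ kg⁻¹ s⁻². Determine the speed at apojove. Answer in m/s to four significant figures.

μ = GM = 6.674×10⁻¹¹ × 1.898×10²⁷ = 1.267×10¹⁷ m³/s².
r_p = 69910 + 8913 = 78823 km = 7.8823×10⁷ m.
r_a = 69910 + 721100 = 791010 km = 7.9101×10⁸ m.
Semi-major axis a = (r_p + r_a)/2 = 4.3492×10⁵ km = 4.349×10⁸ m.
Vis-viva: v² = μ(2/r − 1/a) = 1.267×10¹⁷ × (2.528×10⁻⁹ − 2.299×10⁻⁹) = 2.902×10⁷ m²/s².
v = 5387 m/s.

v ≈ 5387 m/s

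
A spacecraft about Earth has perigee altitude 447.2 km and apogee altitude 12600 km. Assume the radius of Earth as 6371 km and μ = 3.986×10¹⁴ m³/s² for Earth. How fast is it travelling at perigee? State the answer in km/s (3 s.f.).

v ≈ 9.27 km/s

r_p = 6371 + 447.2 = 6818.2 km = 6.8182×10⁶ m.
r_a = 6371 + 12600 = 18971 km = 1.8971×10⁷ m.
Semi-major axis a = (r_p + r_a)/2 = 12895 km = 1.289×10⁷ m.
Vis-viva: v² = μ(2/r − 1/a) = 3.986×10¹⁴ × (2.933×10⁻⁷ − 7.755×10⁻⁸) = 8.601×10⁷ m²/s².
v = 9274 m/s = 9.274 km/s.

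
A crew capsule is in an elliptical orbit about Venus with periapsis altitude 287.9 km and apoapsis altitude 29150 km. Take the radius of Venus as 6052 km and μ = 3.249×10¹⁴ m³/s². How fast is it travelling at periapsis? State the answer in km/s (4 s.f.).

r_p = 6052 + 287.9 = 6339.9 km = 6.3399×10⁶ m.
r_a = 6052 + 29150 = 35202 km = 3.5202×10⁷ m.
Semi-major axis a = (r_p + r_a)/2 = 20771 km = 2.077×10⁷ m.
Vis-viva: v² = μ(2/r − 1/a) = 3.249×10¹⁴ × (3.155×10⁻⁷ − 4.814×10⁻⁸) = 8.685×10⁷ m²/s².
v = 9319 m/s = 9.319 km/s.

v ≈ 9.319 km/s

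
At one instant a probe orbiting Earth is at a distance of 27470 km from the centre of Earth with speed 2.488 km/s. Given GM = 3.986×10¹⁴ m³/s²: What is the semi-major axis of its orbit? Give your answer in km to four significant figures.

r = 2.747×10⁷ m.
Vis-viva rearranged: 1/a = 2/r − v²/μ = 7.281×10⁻⁸ − 1.553×10⁻⁸ = 5.728×10⁻⁸ m⁻¹.
a = 1.746×10⁷ m = 17459 km.

a ≈ 17460 km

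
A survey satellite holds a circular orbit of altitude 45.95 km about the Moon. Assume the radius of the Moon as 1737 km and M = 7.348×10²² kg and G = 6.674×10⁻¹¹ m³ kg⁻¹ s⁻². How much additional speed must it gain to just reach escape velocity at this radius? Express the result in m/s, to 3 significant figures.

Δv ≈ 687 m/s

μ = GM = 6.674×10⁻¹¹ × 7.348×10²² = 4.904×10¹² m³/s².
r = 1737 + 45.95 = 1783.0 km = 1.7830×10⁶ m.
Circular speed v_c = √(μ/r) = 1658 m/s.
Escape speed v_esc = √(2μ/r) = √2 × v_c = 2345 m/s.
Δv = v_esc − v_c = 687.0 m/s.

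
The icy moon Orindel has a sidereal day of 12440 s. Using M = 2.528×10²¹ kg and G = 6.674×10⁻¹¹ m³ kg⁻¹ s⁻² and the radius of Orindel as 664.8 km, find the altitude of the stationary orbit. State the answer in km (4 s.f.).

h_sync ≈ 206.5 km

μ = GM = 6.674×10⁻¹¹ × 2.528×10²¹ = 1.687×10¹¹ m³/s².
A synchronous orbit has period T, so by Kepler's third law a = (μT²/4π²)^(1/3).
μT²/4π² = 1.687×10¹¹ × (1.244×10⁴)² / 39.48 = 6.614×10¹⁷ m³.
a = 8.713×10⁵ m = 871.26 km.
Altitude h = a − R = 871.26 − 664.8 = 206.46 km.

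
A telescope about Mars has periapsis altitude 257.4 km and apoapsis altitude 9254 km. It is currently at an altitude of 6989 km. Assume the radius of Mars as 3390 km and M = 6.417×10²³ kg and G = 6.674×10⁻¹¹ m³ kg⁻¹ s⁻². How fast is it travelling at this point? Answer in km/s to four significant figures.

μ = GM = 6.674×10⁻¹¹ × 6.417×10²³ = 4.283×10¹³ m³/s².
r_p = 3390 + 257.4 = 3647.4 km = 3.6474×10⁶ m.
r_a = 3390 + 9254 = 12644 km = 1.2644×10⁷ m.
r = 3390 + 6989 = 10379 km = 1.038×10⁷ m.
Semi-major axis a = (r_p + r_a)/2 = 8145.7 km = 8.146×10⁶ m.
Vis-viva: v² = μ(2/r − 1/a) = 4.283×10¹³ × (1.927×10⁻⁷ − 1.228×10⁻⁷) = 2.995×10⁶ m²/s².
v = 1731 m/s = 1.731 km/s.

v ≈ 1.731 km/s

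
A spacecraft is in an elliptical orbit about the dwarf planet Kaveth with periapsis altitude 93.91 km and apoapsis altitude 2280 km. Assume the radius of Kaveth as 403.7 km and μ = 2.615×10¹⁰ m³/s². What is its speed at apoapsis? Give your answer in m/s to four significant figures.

v ≈ 55.21 m/s

r_p = 403.7 + 93.91 = 497.61 km = 4.9761×10⁵ m.
r_a = 403.7 + 2280 = 2683.7 km = 2.6837×10⁶ m.
Semi-major axis a = (r_p + r_a)/2 = 1590.7 km = 1.591×10⁶ m.
Vis-viva: v² = μ(2/r − 1/a) = 2.615×10¹⁰ × (7.452×10⁻⁷ − 6.287×10⁻⁷) = 3.048×10³ m²/s².
v = 55.21 m/s.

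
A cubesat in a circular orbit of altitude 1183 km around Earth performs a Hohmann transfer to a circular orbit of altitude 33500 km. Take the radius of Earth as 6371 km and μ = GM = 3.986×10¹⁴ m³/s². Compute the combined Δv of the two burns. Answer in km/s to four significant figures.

r₁ = 6371 + 1183 = 7554.0 km = 7.5540×10⁶ m.
r₂ = 6371 + 33500 = 39871 km = 3.9871×10⁷ m.
Transfer ellipse a_t = (r₁ + r₂)/2 = 2.371×10⁷ m.
At r₁: circular v_c1 = √(μ/r₁) = 7264 m/s; transfer-perigee v_p = √[μ(2/r₁ − 1/a_t)] = 9419 m/s.
Δv₁ = v_p − v_c1 = 2155 m/s.
At r₂: circular v_c2 = √(μ/r₂) = 3162 m/s; transfer-apogee v_a = √[μ(2/r₂ − 1/a_t)] = 1785 m/s.
Δv₂ = v_c2 − v_a = 1377 m/s.
Total Δv = Δv₁ + Δv₂ = 3533 m/s = 3.533 km/s.

Δv_total ≈ 3.533 km/s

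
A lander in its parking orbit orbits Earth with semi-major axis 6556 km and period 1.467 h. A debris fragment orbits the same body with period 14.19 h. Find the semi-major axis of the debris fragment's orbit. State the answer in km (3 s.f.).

a₂ ≈ 29800 km

Kepler's third law: a³ ∝ T², so a₂ = a₁ (T₂/T₁)^(2/3).
T₂/T₁ = 9.673, (T₂/T₁)^(2/3) = 4.540.
a₂ = 6556 × 4.540 = 29760 km.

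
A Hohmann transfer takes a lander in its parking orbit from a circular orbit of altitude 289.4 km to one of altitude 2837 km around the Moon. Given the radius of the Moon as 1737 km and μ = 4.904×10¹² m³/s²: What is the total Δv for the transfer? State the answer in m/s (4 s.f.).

r₁ = 1737 + 289.4 = 2026.4 km = 2.0264×10⁶ m.
r₂ = 1737 + 2837 = 4574.0 km = 4.5740×10⁶ m.
Transfer ellipse a_t = (r₁ + r₂)/2 = 3.300×10⁶ m.
At r₁: circular v_c1 = √(μ/r₁) = 1556 m/s; transfer-perilune v_p = √[μ(2/r₁ − 1/a_t)] = 1831 m/s.
Δv₁ = v_p − v_c1 = 275.8 m/s.
At r₂: circular v_c2 = √(μ/r₂) = 1035 m/s; transfer-apolune v_a = √[μ(2/r₂ − 1/a_t)] = 811.4 m/s.
Δv₂ = v_c2 − v_a = 224.1 m/s.
Total Δv = Δv₁ + Δv₂ = 499.9 m/s.

Δv_total ≈ 499.9 m/s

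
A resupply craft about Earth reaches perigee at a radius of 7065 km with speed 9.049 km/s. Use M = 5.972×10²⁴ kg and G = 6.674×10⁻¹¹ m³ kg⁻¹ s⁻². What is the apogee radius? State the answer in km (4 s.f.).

apogee radius ≈ 18690 km

μ = GM = 6.674×10⁻¹¹ × 5.972×10²⁴ = 3.986×10¹⁴ m³/s².
r_p = 7.065×10⁶ m.
Specific energy ε = v²/2 − μ/r = -1.547×10⁷ J/kg, so a = −μ/(2ε) = 1.288×10⁷ m.
The apsides satisfy r_p + r_a = 2a, so the apogee radius is 2a − r_p = 1.869×10⁷ m = 18695 km.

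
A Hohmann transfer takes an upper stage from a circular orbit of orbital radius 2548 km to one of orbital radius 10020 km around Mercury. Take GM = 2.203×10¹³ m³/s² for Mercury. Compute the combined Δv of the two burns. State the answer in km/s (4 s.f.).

Δv_total ≈ 1.311 km/s

r₁ = 2548 km = 2.548×10⁶ m.
r₂ = 10020 km = 1.002×10⁷ m.
Transfer ellipse a_t = (r₁ + r₂)/2 = 6.284×10⁶ m.
At r₁: circular v_c1 = √(μ/r₁) = 2940 m/s; transfer-periherm v_p = √[μ(2/r₁ − 1/a_t)] = 3713 m/s.
Δv₁ = v_p − v_c1 = 772.6 m/s.
At r₂: circular v_c2 = √(μ/r₂) = 1483 m/s; transfer-apoherm v_a = √[μ(2/r₂ − 1/a_t)] = 944.2 m/s.
Δv₂ = v_c2 − v_a = 538.6 m/s.
Total Δv = Δv₁ + Δv₂ = 1311 m/s = 1.311 km/s.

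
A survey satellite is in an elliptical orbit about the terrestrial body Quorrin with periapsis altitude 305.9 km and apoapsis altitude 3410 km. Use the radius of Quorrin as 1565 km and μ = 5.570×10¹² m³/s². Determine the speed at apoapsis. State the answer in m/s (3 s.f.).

r_p = 1565 + 305.9 = 1870.9 km = 1.8709×10⁶ m.
r_a = 1565 + 3410 = 4975.0 km = 4.9750×10⁶ m.
Semi-major axis a = (r_p + r_a)/2 = 3422.9 km = 3.423×10⁶ m.
Vis-viva: v² = μ(2/r − 1/a) = 5.570×10¹² × (4.020×10⁻⁷ − 2.921×10⁻⁷) = 6.119×10⁵ m²/s².
v = 782.3 m/s.

v ≈ 782 m/s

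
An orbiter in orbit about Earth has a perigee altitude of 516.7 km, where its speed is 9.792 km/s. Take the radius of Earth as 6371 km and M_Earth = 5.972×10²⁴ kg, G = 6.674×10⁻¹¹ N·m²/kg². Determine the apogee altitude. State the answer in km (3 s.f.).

μ = GM = 6.674×10⁻¹¹ × 5.972×10²⁴ = 3.986×10¹⁴ m³/s².
r_p = 6371 + 516.7 = 6887.7 km = 6.888×10⁶ m.
Specific energy ε = v²/2 − μ/r = -9.925×10⁶ J/kg, so a = −μ/(2ε) = 2.008×10⁷ m.
The apsides satisfy r_p + r_a = 2a, so the apogee radius is 2a − r_p = 3.327×10⁷ m = 33269 km.
Apogee altitude = 33269 − 6371 = 26898 km.

apogee altitude ≈ 26900 km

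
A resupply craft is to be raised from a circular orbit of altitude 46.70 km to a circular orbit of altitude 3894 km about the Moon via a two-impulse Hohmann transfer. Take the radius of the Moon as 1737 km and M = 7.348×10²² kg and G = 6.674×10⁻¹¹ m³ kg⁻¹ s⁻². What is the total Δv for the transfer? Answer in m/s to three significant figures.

Δv_total ≈ 671 m/s

μ = GM = 6.674×10⁻¹¹ × 7.348×10²² = 4.904×10¹² m³/s².
r₁ = 1737 + 46.70 = 1783.7 km = 1.7837×10⁶ m.
r₂ = 1737 + 3894 = 5631.0 km = 5.6310×10⁶ m.
Transfer ellipse a_t = (r₁ + r₂)/2 = 3.707×10⁶ m.
At r₁: circular v_c1 = √(μ/r₁) = 1658 m/s; transfer-perilune v_p = √[μ(2/r₁ − 1/a_t)] = 2044 m/s.
Δv₁ = v_p − v_c1 = 385.4 m/s.
At r₂: circular v_c2 = √(μ/r₂) = 933.2 m/s; transfer-apolune v_a = √[μ(2/r₂ − 1/a_t)] = 647.3 m/s.
Δv₂ = v_c2 − v_a = 285.9 m/s.
Total Δv = Δv₁ + Δv₂ = 671.3 m/s.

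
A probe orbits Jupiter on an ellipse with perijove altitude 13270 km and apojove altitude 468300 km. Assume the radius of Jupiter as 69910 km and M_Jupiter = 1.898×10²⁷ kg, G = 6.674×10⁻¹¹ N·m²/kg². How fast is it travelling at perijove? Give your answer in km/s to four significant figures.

μ = GM = 6.674×10⁻¹¹ × 1.898×10²⁷ = 1.267×10¹⁷ m³/s².
r_p = 69910 + 13270 = 83180 km = 8.3180×10⁷ m.
r_a = 69910 + 468300 = 538210 km = 5.3821×10⁸ m.
Semi-major axis a = (r_p + r_a)/2 = 3.1070×10⁵ km = 3.107×10⁸ m.
Vis-viva: v² = μ(2/r − 1/a) = 1.267×10¹⁷ × (2.404×10⁻⁸ − 3.219×10⁻⁹) = 2.638×10⁹ m²/s².
v = 51360 m/s = 51.36 km/s.

v ≈ 51.36 km/s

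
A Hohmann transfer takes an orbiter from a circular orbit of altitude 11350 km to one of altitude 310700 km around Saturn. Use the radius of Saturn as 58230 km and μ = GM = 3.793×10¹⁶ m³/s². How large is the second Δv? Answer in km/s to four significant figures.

r₁ = 58230 + 11350 = 69580 km = 6.9580×10⁷ m.
r₂ = 58230 + 310700 = 368930 km = 3.6893×10⁸ m.
Transfer ellipse a_t = (r₁ + r₂)/2 = 2.193×10⁸ m.
At r₁: circular v_c1 = √(μ/r₁) = 23350 m/s; transfer-perikrone v_p = √[μ(2/r₁ − 1/a_t)] = 30290 m/s.
At r₂: circular v_c2 = √(μ/r₂) = 10140 m/s; transfer-apokrone v_a = √[μ(2/r₂ − 1/a_t)] = 5712 m/s.
Δv₂ = v_c2 − v_a = 4428 m/s.
= 4.428 km/s.

Δv ≈ 4.428 km/s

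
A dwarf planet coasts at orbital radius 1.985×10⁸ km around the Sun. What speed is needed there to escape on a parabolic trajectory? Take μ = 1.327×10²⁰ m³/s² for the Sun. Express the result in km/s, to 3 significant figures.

r = 1.985×10⁸ km = 1.985×10¹¹ m.
Escape speed v_esc = √(2μ/r) = √(2 × 1.327×10²⁰ / 1.985×10¹¹) = √(1.337×10⁹) = 36570 m/s.
= 36.57 km/s.

v_esc ≈ 36.6 km/s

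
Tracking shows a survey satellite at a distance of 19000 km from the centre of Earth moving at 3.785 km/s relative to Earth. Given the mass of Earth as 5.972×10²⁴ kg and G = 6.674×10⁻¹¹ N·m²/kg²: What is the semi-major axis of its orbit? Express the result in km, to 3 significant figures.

a ≈ 14400 km

μ = GM = 6.674×10⁻¹¹ × 5.972×10²⁴ = 3.986×10¹⁴ m³/s².
r = 1.900×10⁷ m.
Vis-viva rearranged: 1/a = 2/r − v²/μ = 1.053×10⁻⁷ − 3.594×10⁻⁸ = 6.932×10⁻⁸ m⁻¹.
a = 1.443×10⁷ m = 14426 km.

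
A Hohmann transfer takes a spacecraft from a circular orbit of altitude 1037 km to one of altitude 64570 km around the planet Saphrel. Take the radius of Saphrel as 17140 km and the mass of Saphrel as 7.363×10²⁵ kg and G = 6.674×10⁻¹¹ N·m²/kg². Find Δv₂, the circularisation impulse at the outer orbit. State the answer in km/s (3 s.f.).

Δv ≈ 3.08 km/s

μ = GM = 6.674×10⁻¹¹ × 7.363×10²⁵ = 4.914×10¹⁵ m³/s².
r₁ = 17140 + 1037 = 18177 km = 1.8177×10⁷ m.
r₂ = 17140 + 64570 = 81710 km = 8.1710×10⁷ m.
Transfer ellipse a_t = (r₁ + r₂)/2 = 4.994×10⁷ m.
At r₁: circular v_c1 = √(μ/r₁) = 16440 m/s; transfer-periapsis v_p = √[μ(2/r₁ − 1/a_t)] = 21030 m/s.
At r₂: circular v_c2 = √(μ/r₂) = 7755 m/s; transfer-apoapsis v_a = √[μ(2/r₂ − 1/a_t)] = 4678 m/s.
Δv₂ = v_c2 − v_a = 3077 m/s.
= 3.077 km/s.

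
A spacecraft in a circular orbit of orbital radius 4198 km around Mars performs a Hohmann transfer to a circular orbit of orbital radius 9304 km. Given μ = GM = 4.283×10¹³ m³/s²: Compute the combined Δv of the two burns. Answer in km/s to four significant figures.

Δv_total ≈ 1.009 km/s

r₁ = 4198 km = 4.198×10⁶ m.
r₂ = 9304 km = 9.304×10⁶ m.
Transfer ellipse a_t = (r₁ + r₂)/2 = 6.751×10⁶ m.
At r₁: circular v_c1 = √(μ/r₁) = 3194 m/s; transfer-periapsis v_p = √[μ(2/r₁ − 1/a_t)] = 3750 m/s.
Δv₁ = v_p − v_c1 = 555.6 m/s.
At r₂: circular v_c2 = √(μ/r₂) = 2146 m/s; transfer-apoapsis v_a = √[μ(2/r₂ − 1/a_t)] = 1692 m/s.
Δv₂ = v_c2 − v_a = 453.6 m/s.
Total Δv = Δv₁ + Δv₂ = 1009 m/s = 1.009 km/s.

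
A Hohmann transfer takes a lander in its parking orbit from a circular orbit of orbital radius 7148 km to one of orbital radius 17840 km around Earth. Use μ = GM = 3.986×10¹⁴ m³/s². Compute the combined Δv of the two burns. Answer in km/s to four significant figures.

Δv_total ≈ 2.607 km/s

r₁ = 7148 km = 7.148×10⁶ m.
r₂ = 17840 km = 1.784×10⁷ m.
Transfer ellipse a_t = (r₁ + r₂)/2 = 1.249×10⁷ m.
At r₁: circular v_c1 = √(μ/r₁) = 7468 m/s; transfer-perigee v_p = √[μ(2/r₁ − 1/a_t)] = 8923 m/s.
Δv₁ = v_p − v_c1 = 1456 m/s.
At r₂: circular v_c2 = √(μ/r₂) = 4727 m/s; transfer-apogee v_a = √[μ(2/r₂ − 1/a_t)] = 3575 m/s.
Δv₂ = v_c2 − v_a = 1152 m/s.
Total Δv = Δv₁ + Δv₂ = 2607 m/s = 2.607 km/s.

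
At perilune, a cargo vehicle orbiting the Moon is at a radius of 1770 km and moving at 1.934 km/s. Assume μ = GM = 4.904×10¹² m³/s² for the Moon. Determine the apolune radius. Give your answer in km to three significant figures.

apolune radius ≈ 3680 km

r_p = 1.770×10⁶ m.
Specific energy ε = v²/2 − μ/r = -9.004×10⁵ J/kg, so a = −μ/(2ε) = 2.723×10⁶ m.
The apsides satisfy r_p + r_a = 2a, so the apolune radius is 2a − r_p = 3.676×10⁶ m = 3676.2 km.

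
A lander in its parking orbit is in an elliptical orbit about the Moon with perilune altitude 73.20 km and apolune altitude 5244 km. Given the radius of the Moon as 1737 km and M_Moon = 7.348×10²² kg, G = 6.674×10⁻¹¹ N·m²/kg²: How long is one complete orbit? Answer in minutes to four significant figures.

T ≈ 435.8 minutes

μ = GM = 6.674×10⁻¹¹ × 7.348×10²² = 4.904×10¹² m³/s².
r_p = 1737 + 73.20 = 1810.2 km = 1.8102×10⁶ m.
r_a = 1737 + 5244 = 6981.0 km = 6.9810×10⁶ m.
Semi-major axis a = (r_p + r_a)/2 = (1810.2 + 6981.0)/2 = 4395.6 km = 4.396×10⁶ m.
By Kepler's third law T = 2π√(a³/μ) = 2π × 4.161×10³ = 2.615×10⁴ s.
= 435.8 minutes.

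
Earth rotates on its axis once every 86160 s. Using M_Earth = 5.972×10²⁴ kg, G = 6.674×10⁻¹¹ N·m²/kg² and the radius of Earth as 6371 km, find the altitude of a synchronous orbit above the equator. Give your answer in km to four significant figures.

h_sync ≈ 35790 km

μ = GM = 6.674×10⁻¹¹ × 5.972×10²⁴ = 3.986×10¹⁴ m³/s².
A synchronous orbit has period T, so by Kepler's third law a = (μT²/4π²)^(1/3).
μT²/4π² = 3.986×10¹⁴ × (8.616×10⁴)² / 39.48 = 7.495×10²² m³.
a = 4.216×10⁷ m = 42162 km.
Altitude h = a − R = 42162 − 6371 = 35791 km.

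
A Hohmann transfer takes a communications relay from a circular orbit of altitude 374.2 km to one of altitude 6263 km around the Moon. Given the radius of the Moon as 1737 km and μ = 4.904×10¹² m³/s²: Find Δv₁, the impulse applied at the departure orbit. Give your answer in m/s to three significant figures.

Δv ≈ 393 m/s

r₁ = 1737 + 374.2 = 2111.2 km = 2.1112×10⁶ m.
r₂ = 1737 + 6263 = 8000.0 km = 8.0000×10⁶ m.
Transfer ellipse a_t = (r₁ + r₂)/2 = 5.056×10⁶ m.
At r₁: circular v_c1 = √(μ/r₁) = 1524 m/s; transfer-perilune v_p = √[μ(2/r₁ − 1/a_t)] = 1917 m/s.
Δv₁ = v_p − v_c1 = 393.1 m/s.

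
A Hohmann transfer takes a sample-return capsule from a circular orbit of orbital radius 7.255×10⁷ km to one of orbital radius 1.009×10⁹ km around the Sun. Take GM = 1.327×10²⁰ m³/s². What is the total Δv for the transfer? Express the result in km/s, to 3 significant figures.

r₁ = 7.255×10⁷ km = 7.255×10¹⁰ m.
r₂ = 1.009×10⁹ km = 1.009×10¹² m.
Transfer ellipse a_t = (r₁ + r₂)/2 = 5.408×10¹¹ m.
At r₁: circular v_c1 = √(μ/r₁) = 42770 m/s; transfer-perihelion v_p = √[μ(2/r₁ − 1/a_t)] = 58420 m/s.
Δv₁ = v_p − v_c1 = 15650 m/s.
At r₂: circular v_c2 = √(μ/r₂) = 11470 m/s; transfer-aphelion v_a = √[μ(2/r₂ − 1/a_t)] = 4200 m/s.
Δv₂ = v_c2 − v_a = 7268 m/s.
Total Δv = Δv₁ + Δv₂ = 22920 m/s = 22.92 km/s.

Δv_total ≈ 22.9 km/s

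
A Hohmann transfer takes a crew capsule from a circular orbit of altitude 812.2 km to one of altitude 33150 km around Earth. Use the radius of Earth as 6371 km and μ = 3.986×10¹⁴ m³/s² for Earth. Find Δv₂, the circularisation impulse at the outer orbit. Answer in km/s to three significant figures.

Δv ≈ 1.41 km/s

r₁ = 6371 + 812.2 = 7183.2 km = 7.1832×10⁶ m.
r₂ = 6371 + 33150 = 39521 km = 3.9521×10⁷ m.
Transfer ellipse a_t = (r₁ + r₂)/2 = 2.335×10⁷ m.
At r₁: circular v_c1 = √(μ/r₁) = 7449 m/s; transfer-perigee v_p = √[μ(2/r₁ − 1/a_t)] = 9691 m/s.
At r₂: circular v_c2 = √(μ/r₂) = 3176 m/s; transfer-apogee v_a = √[μ(2/r₂ − 1/a_t)] = 1761 m/s.
Δv₂ = v_c2 − v_a = 1414 m/s.
= 1.414 km/s.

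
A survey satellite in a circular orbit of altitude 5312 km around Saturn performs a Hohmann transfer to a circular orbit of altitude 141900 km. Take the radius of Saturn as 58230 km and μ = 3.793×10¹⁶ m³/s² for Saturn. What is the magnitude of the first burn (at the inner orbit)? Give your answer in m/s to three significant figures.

r₁ = 58230 + 5312 = 63542 km = 6.3542×10⁷ m.
r₂ = 58230 + 141900 = 200130 km = 2.0013×10⁸ m.
Transfer ellipse a_t = (r₁ + r₂)/2 = 1.318×10⁸ m.
At r₁: circular v_c1 = √(μ/r₁) = 24430 m/s; transfer-perikrone v_p = √[μ(2/r₁ − 1/a_t)] = 30100 m/s.
Δv₁ = v_p − v_c1 = 5670 m/s.

Δv ≈ 5670 m/s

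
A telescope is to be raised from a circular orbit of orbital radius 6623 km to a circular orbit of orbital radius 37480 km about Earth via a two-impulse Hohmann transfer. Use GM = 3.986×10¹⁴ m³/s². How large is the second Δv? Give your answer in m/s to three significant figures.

r₁ = 6623 km = 6.623×10⁶ m.
r₂ = 37480 km = 3.748×10⁷ m.
Transfer ellipse a_t = (r₁ + r₂)/2 = 2.205×10⁷ m.
At r₁: circular v_c1 = √(μ/r₁) = 7758 m/s; transfer-perigee v_p = √[μ(2/r₁ − 1/a_t)] = 10110 m/s.
At r₂: circular v_c2 = √(μ/r₂) = 3261 m/s; transfer-apogee v_a = √[μ(2/r₂ − 1/a_t)] = 1787 m/s.
Δv₂ = v_c2 − v_a = 1474 m/s.

Δv ≈ 1470 m/s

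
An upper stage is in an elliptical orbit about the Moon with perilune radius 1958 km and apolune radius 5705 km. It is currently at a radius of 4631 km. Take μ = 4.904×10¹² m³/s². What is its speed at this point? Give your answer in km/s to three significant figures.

Semi-major axis a = (r_p + r_a)/2 = 3831.5 km = 3.832×10⁶ m.
Vis-viva: v² = μ(2/r − 1/a) = 4.904×10¹² × (4.319×10⁻⁷ − 2.610×10⁻⁷) = 8.380×10⁵ m²/s².
v = 915.4 m/s = 0.9154 km/s.

v ≈ 0.915 km/s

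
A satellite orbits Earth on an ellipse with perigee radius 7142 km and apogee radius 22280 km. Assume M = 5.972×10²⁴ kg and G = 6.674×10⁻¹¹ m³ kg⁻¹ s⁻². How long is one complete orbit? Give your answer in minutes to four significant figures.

T ≈ 296.0 minutes

μ = GM = 6.674×10⁻¹¹ × 5.972×10²⁴ = 3.986×10¹⁴ m³/s².
Semi-major axis a = (r_p + r_a)/2 = (7142.0 + 22280)/2 = 14711 km = 1.471×10⁷ m.
By Kepler's third law T = 2π√(a³/μ) = 2π × 2.826×10³ = 1.776×10⁴ s.
= 296.0 minutes.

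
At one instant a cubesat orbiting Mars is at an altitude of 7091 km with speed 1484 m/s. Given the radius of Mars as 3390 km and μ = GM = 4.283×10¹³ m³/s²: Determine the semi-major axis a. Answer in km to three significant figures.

r = 3390 + 7091 = 10481 km = 1.048×10⁷ m.
Specific orbital energy ε = v²/2 − μ/r = (1484)²/2 − 4.283×10¹³/1.048×10⁷ = -2.985×10⁶ J/kg.
Since ε = −μ/(2a), a = −μ/(2ε) = 7.173×10⁶ m = 7173.4 km.

a ≈ 7170 km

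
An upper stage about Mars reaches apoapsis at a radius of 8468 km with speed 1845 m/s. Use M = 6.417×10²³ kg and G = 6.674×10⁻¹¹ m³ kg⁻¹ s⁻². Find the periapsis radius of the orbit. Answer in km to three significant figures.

periapsis radius ≈ 4300 km

μ = GM = 6.674×10⁻¹¹ × 6.417×10²³ = 4.283×10¹³ m³/s².
r_a = 8.468×10⁶ m.
Specific energy ε = v²/2 − μ/r = -3.356×10⁶ J/kg, so a = −μ/(2ε) = 6.382×10⁶ m.
The apsides satisfy r_p + r_a = 2a, so the periapsis radius is 2a − r_a = 4.295×10⁶ m = 4295.2 km.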